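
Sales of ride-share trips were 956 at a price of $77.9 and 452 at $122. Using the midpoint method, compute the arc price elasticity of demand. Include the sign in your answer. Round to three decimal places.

-1.623

ΔQ = 452 − 956 = -504; ΔP = 122 − 77.9 = 44.1.
Midpoints: P̄ = 99.95, Q̄ = 704.0.
ε = (ΔQ/ΔP)(P̄/Q̄) = (-504/44.1)(99.95/704.0).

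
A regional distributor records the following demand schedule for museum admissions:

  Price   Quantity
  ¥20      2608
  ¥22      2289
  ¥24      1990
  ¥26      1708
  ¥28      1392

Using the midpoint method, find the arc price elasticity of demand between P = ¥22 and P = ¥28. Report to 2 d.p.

At P = 22, Q = 2289; at P = 28, Q = 1392.
ΔQ = -897, ΔP = 6. Midpoints: P̄ = 25.00, Q̄ = 1840.5.
ε = (ΔQ/ΔP)(P̄/Q̄) = (-897/6)(25.00/1840.5).

-2.03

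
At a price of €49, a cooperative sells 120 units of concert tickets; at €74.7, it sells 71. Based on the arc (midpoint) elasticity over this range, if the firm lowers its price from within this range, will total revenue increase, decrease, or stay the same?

Arc ε = (-49/25.7)(61.85/95.5) ≈ -1.235.
|ε| = 1.23 > 1, so demand is elastic. A price cut therefore raises total revenue.

increase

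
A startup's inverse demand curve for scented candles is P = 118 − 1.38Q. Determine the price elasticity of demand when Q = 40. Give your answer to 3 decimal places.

At Q = 40, P = 118 − 1.38(40) = 62.80.
dP/dQ = −1.38, so dQ/dP = 1/(−1.38) = -0.725.
ε = (dQ/dP)(P/Q) = (-0.725)(62.80/40).

-1.138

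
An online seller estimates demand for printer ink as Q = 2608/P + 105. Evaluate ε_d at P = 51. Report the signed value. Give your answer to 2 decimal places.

-0.33

At P = 51, Q = 156.137.
dQ/dP = −2608/P² = -1.003.
ε = (dQ/dP)(P/Q) = (-1.003)(51/156.137).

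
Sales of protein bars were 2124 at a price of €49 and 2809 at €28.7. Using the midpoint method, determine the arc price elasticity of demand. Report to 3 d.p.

-0.532

ΔQ = 2809 − 2124 = 685; ΔP = 28.7 − 49 = -20.3.
Midpoints: P̄ = 38.85, Q̄ = 2466.5.
ε = (ΔQ/ΔP)(P̄/Q̄) = (685/-20.3)(38.85/2466.5).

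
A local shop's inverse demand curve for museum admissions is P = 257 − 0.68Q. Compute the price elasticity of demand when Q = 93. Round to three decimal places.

At Q = 93, P = 257 − 0.68(93) = 193.76.
dP/dQ = −0.68, so dQ/dP = 1/(−0.68) = -1.471.
ε = (dQ/dP)(P/Q) = (-1.471)(193.76/93).

-3.064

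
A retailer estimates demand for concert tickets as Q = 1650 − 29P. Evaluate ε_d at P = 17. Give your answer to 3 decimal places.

At P = 17, Q = 1157.
dQ/dP = −29.
ε = (dQ/dP)(P/Q) = (-29)(17/1157).

-0.426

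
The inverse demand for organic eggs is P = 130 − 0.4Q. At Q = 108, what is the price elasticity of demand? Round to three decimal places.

-2.009

At Q = 108, P = 130 − 0.4(108) = 86.80.
dP/dQ = −0.4, so dQ/dP = 1/(−0.4) = -2.500.
ε = (dQ/dP)(P/Q) = (-2.500)(86.80/108).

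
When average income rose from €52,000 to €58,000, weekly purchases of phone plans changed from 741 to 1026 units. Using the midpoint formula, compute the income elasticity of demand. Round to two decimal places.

2.96

ΔQ = 285, ΔI = 6000. Midpoints: Ī = 55,000, Q̄ = 883.5.
ε_I = (ΔQ/ΔI)(Ī/Q̄) = (285/6000)(55000/883.5).
ε_I > 0, so the good is normal.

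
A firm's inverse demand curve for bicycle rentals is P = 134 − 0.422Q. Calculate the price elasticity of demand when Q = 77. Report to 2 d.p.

-3.12

At Q = 77, P = 134 − 0.422(77) = 101.51.
dP/dQ = −0.422, so dQ/dP = 1/(−0.422) = -2.370.
ε = (dQ/dP)(P/Q) = (-2.370)(101.51/77).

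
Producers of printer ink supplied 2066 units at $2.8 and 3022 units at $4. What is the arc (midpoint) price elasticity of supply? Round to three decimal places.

ΔQ = 3022 − 2066 = 956; ΔP = 4 − 2.8 = 1.2.
Midpoints: P̄ = 3.40, Q̄ = 2544.0.
ε_s = (ΔQ/ΔP)(P̄/Q̄) = (956/1.2)(3.40/2544.0).

1.065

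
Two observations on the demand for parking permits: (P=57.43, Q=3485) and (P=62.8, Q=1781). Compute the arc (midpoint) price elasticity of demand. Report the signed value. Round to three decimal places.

ΔQ = 1781 − 3485 = -1704; ΔP = 62.8 − 57.43 = 5.37.
Midpoints: P̄ = 60.11, Q̄ = 2633.0.
ε = (ΔQ/ΔP)(P̄/Q̄) = (-1704/5.37)(60.11/2633.0).

-7.245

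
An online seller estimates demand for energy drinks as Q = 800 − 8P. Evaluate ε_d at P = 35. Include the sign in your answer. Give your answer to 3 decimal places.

At P = 35, Q = 520.
dQ/dP = −8.
ε = (dQ/dP)(P/Q) = (-8)(35/520).

-0.538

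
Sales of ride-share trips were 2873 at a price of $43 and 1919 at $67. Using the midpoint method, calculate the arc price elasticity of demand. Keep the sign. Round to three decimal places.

ΔQ = 1919 − 2873 = -954; ΔP = 67 − 43 = 24.
Midpoints: P̄ = 55.00, Q̄ = 2396.0.
ε = (ΔQ/ΔP)(P̄/Q̄) = (-954/24)(55.00/2396.0).

-0.912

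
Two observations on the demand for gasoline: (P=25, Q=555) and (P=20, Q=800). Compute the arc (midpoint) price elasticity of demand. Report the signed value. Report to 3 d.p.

-1.627

ΔQ = 800 − 555 = 245; ΔP = 20 − 25 = -5.
Midpoints: P̄ = 22.50, Q̄ = 677.5.
ε = (ΔQ/ΔP)(P̄/Q̄) = (245/-5)(22.50/677.5).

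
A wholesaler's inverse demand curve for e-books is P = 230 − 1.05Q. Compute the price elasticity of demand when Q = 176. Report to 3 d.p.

-0.245

At Q = 176, P = 230 − 1.05(176) = 45.20.
dP/dQ = −1.05, so dQ/dP = 1/(−1.05) = -0.952.
ε = (dQ/dP)(P/Q) = (-0.952)(45.20/176).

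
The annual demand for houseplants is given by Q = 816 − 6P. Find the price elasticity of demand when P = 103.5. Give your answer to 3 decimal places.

At P = 103.5, Q = 195.
dQ/dP = −6.
ε = (dQ/dP)(P/Q) = (-6)(103.5/195).

-3.185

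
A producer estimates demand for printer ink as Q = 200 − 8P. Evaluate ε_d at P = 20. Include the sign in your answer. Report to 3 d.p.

-4.000

At P = 20, Q = 40.
dQ/dP = −8.
ε = (dQ/dP)(P/Q) = (-8)(20/40).
|ε| > 1, so demand is elastic at this price.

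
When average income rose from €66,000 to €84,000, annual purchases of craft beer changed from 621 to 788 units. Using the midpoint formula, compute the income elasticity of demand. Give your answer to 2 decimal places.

ΔQ = 167, ΔI = 18000. Midpoints: Ī = 75,000, Q̄ = 704.5.
ε_I = (ΔQ/ΔI)(Ī/Q̄) = (167/18000)(75000/704.5).

0.99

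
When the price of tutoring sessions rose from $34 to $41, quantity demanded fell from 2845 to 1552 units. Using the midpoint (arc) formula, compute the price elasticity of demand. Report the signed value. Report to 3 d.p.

ΔQ = 1552 − 2845 = -1293; ΔP = 41 − 34 = 7.
Midpoints: P̄ = 37.50, Q̄ = 2198.5.
ε = (ΔQ/ΔP)(P̄/Q̄) = (-1293/7)(37.50/2198.5).

-3.151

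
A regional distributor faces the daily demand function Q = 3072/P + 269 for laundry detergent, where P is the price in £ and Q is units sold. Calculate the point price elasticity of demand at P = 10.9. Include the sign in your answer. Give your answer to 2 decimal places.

-0.51

At P = 10.9, Q = 550.835.
dQ/dP = −3072/P² = -25.856.
ε = (dQ/dP)(P/Q) = (-25.856)(10.9/550.835).
|ε| < 1, so demand is inelastic at this price.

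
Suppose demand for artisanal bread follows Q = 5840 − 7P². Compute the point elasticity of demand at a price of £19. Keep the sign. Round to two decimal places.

At P = 19, Q = 3313.
dQ/dP = −14P = -266.
ε = (dQ/dP)(P/Q) = (-266)(19/3313).

-1.53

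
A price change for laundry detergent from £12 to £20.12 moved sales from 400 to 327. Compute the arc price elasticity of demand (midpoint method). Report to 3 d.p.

ΔQ = 327 − 400 = -73; ΔP = 20.12 − 12 = 8.12.
Midpoints: P̄ = 16.06, Q̄ = 363.5.
ε = (ΔQ/ΔP)(P̄/Q̄) = (-73/8.12)(16.06/363.5).

-0.397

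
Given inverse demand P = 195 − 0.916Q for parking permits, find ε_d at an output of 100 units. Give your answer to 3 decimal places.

-1.129

At Q = 100, P = 195 − 0.916(100) = 103.40.
dP/dQ = −0.916, so dQ/dP = 1/(−0.916) = -1.092.
ε = (dQ/dP)(P/Q) = (-1.092)(103.40/100).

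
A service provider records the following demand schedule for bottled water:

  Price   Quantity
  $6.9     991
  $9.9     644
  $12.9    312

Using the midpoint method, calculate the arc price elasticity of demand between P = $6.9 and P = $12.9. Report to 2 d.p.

At P = 6.9, Q = 991; at P = 12.9, Q = 312.
ΔQ = -679, ΔP = 6.0. Midpoints: P̄ = 9.90, Q̄ = 651.5.
ε = (ΔQ/ΔP)(P̄/Q̄) = (-679/6.0)(9.90/651.5).

-1.72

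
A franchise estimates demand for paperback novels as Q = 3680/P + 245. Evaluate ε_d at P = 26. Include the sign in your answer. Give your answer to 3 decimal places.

-0.366

At P = 26, Q = 386.538.
dQ/dP = −3680/P² = -5.444.
ε = (dQ/dP)(P/Q) = (-5.444)(26/386.538).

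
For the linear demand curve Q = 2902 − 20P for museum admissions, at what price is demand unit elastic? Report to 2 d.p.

72.55

For linear demand Q = a − bP, ε = −bP/(a − bP). |ε| = 1 when bP = a − bP, i.e. P = a/(2b).
P = 2902/(2·20) = 2902/40 = 72.5500.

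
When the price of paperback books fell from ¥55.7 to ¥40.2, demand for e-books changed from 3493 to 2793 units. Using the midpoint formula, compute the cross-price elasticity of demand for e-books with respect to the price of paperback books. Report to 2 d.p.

ΔQ_x = 2793 − 3493 = -700; ΔP_y = 40.2 − 55.7 = -15.5.
Midpoints: P̄_y = 47.95, Q̄_x = 3143.0.
ε_xy = (ΔQ_x/ΔP_y)(P̄_y/Q̄_x) = (-700/-15.5)(47.95/3143.0).

0.69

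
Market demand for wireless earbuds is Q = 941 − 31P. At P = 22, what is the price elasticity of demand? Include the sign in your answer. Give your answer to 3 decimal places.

At P = 22, Q = 259.
dQ/dP = −31.
ε = (dQ/dP)(P/Q) = (-31)(22/259).

-2.633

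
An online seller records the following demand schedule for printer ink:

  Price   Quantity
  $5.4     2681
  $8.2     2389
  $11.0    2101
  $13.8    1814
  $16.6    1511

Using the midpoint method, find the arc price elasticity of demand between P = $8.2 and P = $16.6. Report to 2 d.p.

At P = 8.2, Q = 2389; at P = 16.6, Q = 1511.
ΔQ = -878, ΔP = 8.4. Midpoints: P̄ = 12.40, Q̄ = 1950.0.
ε = (ΔQ/ΔP)(P̄/Q̄) = (-878/8.4)(12.40/1950.0).

-0.66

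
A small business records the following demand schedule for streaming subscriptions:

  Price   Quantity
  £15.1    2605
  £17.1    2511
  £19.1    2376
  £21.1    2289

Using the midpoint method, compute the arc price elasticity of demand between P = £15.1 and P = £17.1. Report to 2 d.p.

-0.30

At P = 15.1, Q = 2605; at P = 17.1, Q = 2511.
ΔQ = -94, ΔP = 2.0. Midpoints: P̄ = 16.10, Q̄ = 2558.0.
ε = (ΔQ/ΔP)(P̄/Q̄) = (-94/2.0)(16.10/2558.0).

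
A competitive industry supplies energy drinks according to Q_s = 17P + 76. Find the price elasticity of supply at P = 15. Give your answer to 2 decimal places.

At P = 15, Q_s = 331.
dQ_s/dP = 17.
ε_s = (dQ_s/dP)(P/Q_s) = (17)(15/331).

0.77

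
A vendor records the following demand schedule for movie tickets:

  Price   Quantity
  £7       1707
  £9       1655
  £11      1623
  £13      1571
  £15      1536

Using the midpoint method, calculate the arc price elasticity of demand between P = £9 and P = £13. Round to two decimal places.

At P = 9, Q = 1655; at P = 13, Q = 1571.
ΔQ = -84, ΔP = 4. Midpoints: P̄ = 11.00, Q̄ = 1613.0.
ε = (ΔQ/ΔP)(P̄/Q̄) = (-84/4)(11.00/1613.0).

-0.14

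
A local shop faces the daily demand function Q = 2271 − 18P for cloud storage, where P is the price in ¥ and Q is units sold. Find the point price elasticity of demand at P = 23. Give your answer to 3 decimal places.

-0.223

At P = 23, Q = 1857.
dQ/dP = −18.
ε = (dQ/dP)(P/Q) = (-18)(23/1857).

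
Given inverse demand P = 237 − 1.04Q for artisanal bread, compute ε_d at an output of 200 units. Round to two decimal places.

At Q = 200, P = 237 − 1.04(200) = 29.00.
dP/dQ = −1.04, so dQ/dP = 1/(−1.04) = -0.962.
ε = (dQ/dP)(P/Q) = (-0.962)(29.00/200).

-0.14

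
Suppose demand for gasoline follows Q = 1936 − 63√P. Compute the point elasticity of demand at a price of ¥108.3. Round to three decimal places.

-0.256

At P = 108.3, Q = 1280.376.
dQ/dP = −63/(2√P) = -3.027.
ε = (dQ/dP)(P/Q) = (-3.027)(108.3/1280.376).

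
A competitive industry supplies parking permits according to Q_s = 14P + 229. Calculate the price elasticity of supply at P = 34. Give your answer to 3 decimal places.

At P = 34, Q_s = 705.
dQ_s/dP = 14.
ε_s = (dQ_s/dP)(P/Q_s) = (14)(34/705).

0.675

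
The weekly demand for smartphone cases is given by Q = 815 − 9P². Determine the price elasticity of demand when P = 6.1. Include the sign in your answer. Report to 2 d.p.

-1.40

At P = 6.1, Q = 480.110.
dQ/dP = −18P = -109.800.
ε = (dQ/dP)(P/Q) = (-109.800)(6.1/480.110).
|ε| > 1, so demand is elastic at this price.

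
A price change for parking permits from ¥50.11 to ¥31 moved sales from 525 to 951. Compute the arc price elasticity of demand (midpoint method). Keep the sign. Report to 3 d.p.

-1.225

ΔQ = 951 − 525 = 426; ΔP = 31 − 50.11 = -19.11.
Midpoints: P̄ = 40.55, Q̄ = 738.0.
ε = (ΔQ/ΔP)(P̄/Q̄) = (426/-19.11)(40.55/738.0).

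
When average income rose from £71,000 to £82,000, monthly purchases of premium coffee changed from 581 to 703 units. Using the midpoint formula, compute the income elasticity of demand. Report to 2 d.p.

ΔQ = 122, ΔI = 11000. Midpoints: Ī = 76,500, Q̄ = 642.0.
ε_I = (ΔQ/ΔI)(Ī/Q̄) = (122/11000)(76500/642.0).

1.32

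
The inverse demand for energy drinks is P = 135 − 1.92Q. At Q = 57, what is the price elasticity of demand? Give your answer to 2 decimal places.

-0.23

At Q = 57, P = 135 − 1.92(57) = 25.56.
dP/dQ = −1.92, so dQ/dP = 1/(−1.92) = -0.521.
ε = (dQ/dP)(P/Q) = (-0.521)(25.56/57).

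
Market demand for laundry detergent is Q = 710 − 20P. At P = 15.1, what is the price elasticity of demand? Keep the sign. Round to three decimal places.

At P = 15.1, Q = 408.
dQ/dP = −20.
ε = (dQ/dP)(P/Q) = (-20)(15.1/408).

-0.740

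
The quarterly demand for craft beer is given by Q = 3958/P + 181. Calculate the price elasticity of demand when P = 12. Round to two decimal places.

At P = 12, Q = 510.833.
dQ/dP = −3958/P² = -27.486.
ε = (dQ/dP)(P/Q) = (-27.486)(12/510.833).
|ε| < 1, so demand is inelastic at this price.

-0.65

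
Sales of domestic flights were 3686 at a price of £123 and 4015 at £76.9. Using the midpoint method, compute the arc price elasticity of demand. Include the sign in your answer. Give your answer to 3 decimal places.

ΔQ = 4015 − 3686 = 329; ΔP = 76.9 − 123 = -46.1.
Midpoints: P̄ = 99.95, Q̄ = 3850.5.
ε = (ΔQ/ΔP)(P̄/Q̄) = (329/-46.1)(99.95/3850.5).

-0.185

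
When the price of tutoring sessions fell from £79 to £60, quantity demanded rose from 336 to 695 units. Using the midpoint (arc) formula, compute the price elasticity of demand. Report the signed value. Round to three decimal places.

-2.547

ΔQ = 695 − 336 = 359; ΔP = 60 − 79 = -19.
Midpoints: P̄ = 69.50, Q̄ = 515.5.
ε = (ΔQ/ΔP)(P̄/Q̄) = (359/-19)(69.50/515.5).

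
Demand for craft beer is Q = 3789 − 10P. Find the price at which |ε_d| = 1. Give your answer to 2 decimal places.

189.45

For linear demand Q = a − bP, ε = −bP/(a − bP). |ε| = 1 when bP = a − bP, i.e. P = a/(2b).
P = 3789/(2·10) = 3789/20 = 189.4500.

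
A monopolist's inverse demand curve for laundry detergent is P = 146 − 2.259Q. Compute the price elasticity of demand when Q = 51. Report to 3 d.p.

At Q = 51, P = 146 − 2.259(51) = 30.79.
dP/dQ = −2.259, so dQ/dP = 1/(−2.259) = -0.443.
ε = (dQ/dP)(P/Q) = (-0.443)(30.79/51).

-0.267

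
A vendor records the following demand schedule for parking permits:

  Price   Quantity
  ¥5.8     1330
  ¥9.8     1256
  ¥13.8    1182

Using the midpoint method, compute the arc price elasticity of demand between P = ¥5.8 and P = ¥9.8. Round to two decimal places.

At P = 5.8, Q = 1330; at P = 9.8, Q = 1256.
ΔQ = -74, ΔP = 4.0. Midpoints: P̄ = 7.80, Q̄ = 1293.0.
ε = (ΔQ/ΔP)(P̄/Q̄) = (-74/4.0)(7.80/1293.0).

-0.11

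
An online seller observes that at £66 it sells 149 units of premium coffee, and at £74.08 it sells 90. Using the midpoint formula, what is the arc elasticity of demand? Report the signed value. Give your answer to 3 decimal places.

ΔQ = 90 − 149 = -59; ΔP = 74.08 − 66 = 8.08.
Midpoints: P̄ = 70.04, Q̄ = 119.5.
ε = (ΔQ/ΔP)(P̄/Q̄) = (-59/8.08)(70.04/119.5).

-4.280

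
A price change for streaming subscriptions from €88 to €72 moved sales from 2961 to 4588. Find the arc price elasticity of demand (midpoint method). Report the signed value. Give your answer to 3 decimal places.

-2.155

ΔQ = 4588 − 2961 = 1627; ΔP = 72 − 88 = -16.
Midpoints: P̄ = 80.00, Q̄ = 3774.5.
ε = (ΔQ/ΔP)(P̄/Q̄) = (1627/-16)(80.00/3774.5).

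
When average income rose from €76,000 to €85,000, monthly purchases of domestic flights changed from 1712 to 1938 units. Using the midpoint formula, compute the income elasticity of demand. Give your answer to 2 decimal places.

1.11

ΔQ = 226, ΔI = 9000. Midpoints: Ī = 80,500, Q̄ = 1825.0.
ε_I = (ΔQ/ΔI)(Ī/Q̄) = (226/9000)(80500/1825.0).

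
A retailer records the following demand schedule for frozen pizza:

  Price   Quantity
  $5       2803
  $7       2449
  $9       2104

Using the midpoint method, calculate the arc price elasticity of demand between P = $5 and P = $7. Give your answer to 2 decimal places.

At P = 5, Q = 2803; at P = 7, Q = 2449.
ΔQ = -354, ΔP = 2. Midpoints: P̄ = 6.00, Q̄ = 2626.0.
ε = (ΔQ/ΔP)(P̄/Q̄) = (-354/2)(6.00/2626.0).

-0.40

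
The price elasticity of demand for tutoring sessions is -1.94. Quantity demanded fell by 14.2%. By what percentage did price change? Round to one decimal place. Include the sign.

%ΔP ≈ %ΔQ / ε = (-14.2%)/(-1.94) = 7.32%.

7.3%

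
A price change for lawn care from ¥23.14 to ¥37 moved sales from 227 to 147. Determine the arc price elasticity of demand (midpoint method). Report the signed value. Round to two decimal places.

ΔQ = 147 − 227 = -80; ΔP = 37 − 23.14 = 13.86.
Midpoints: P̄ = 30.07, Q̄ = 187.0.
ε = (ΔQ/ΔP)(P̄/Q̄) = (-80/13.86)(30.07/187.0).

-0.93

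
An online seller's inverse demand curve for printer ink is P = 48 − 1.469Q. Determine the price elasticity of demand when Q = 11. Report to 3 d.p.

At Q = 11, P = 48 − 1.469(11) = 31.84.
dP/dQ = −1.469, so dQ/dP = 1/(−1.469) = -0.681.
ε = (dQ/dP)(P/Q) = (-0.681)(31.84/11).

-1.970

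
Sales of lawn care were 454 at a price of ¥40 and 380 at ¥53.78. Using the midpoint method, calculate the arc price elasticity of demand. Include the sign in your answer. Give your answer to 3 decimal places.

ΔQ = 380 − 454 = -74; ΔP = 53.78 − 40 = 13.78.
Midpoints: P̄ = 46.89, Q̄ = 417.0.
ε = (ΔQ/ΔP)(P̄/Q̄) = (-74/13.78)(46.89/417.0).

-0.604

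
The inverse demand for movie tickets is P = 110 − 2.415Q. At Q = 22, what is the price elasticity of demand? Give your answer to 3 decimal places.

-1.070

At Q = 22, P = 110 − 2.415(22) = 56.87.
dP/dQ = −2.415, so dQ/dP = 1/(−2.415) = -0.414.
ε = (dQ/dP)(P/Q) = (-0.414)(56.87/22).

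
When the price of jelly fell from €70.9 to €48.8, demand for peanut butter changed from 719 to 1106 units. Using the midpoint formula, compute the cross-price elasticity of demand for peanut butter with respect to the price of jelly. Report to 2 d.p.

ΔQ_x = 1106 − 719 = 387; ΔP_y = 48.8 − 70.9 = -22.1.
Midpoints: P̄_y = 59.85, Q̄_x = 912.5.
ε_xy = (ΔQ_x/ΔP_y)(P̄_y/Q̄_x) = (387/-22.1)(59.85/912.5).

-1.15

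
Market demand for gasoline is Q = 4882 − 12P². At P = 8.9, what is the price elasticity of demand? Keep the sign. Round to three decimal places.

-0.484

At P = 8.9, Q = 3931.480.
dQ/dP = −24P = -213.600.
ε = (dQ/dP)(P/Q) = (-213.600)(8.9/3931.480).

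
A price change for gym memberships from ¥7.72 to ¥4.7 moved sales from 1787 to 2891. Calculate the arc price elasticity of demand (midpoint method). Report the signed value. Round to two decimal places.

ΔQ = 2891 − 1787 = 1104; ΔP = 4.7 − 7.72 = -3.02.
Midpoints: P̄ = 6.21, Q̄ = 2339.0.
ε = (ΔQ/ΔP)(P̄/Q̄) = (1104/-3.02)(6.21/2339.0).

-0.97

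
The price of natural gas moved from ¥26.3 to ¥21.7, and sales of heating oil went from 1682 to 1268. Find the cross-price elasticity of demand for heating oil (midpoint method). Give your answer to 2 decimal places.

ΔQ_x = 1268 − 1682 = -414; ΔP_y = 21.7 − 26.3 = -4.6.
Midpoints: P̄_y = 24.00, Q̄_x = 1475.0.
ε_xy = (ΔQ_x/ΔP_y)(P̄_y/Q̄_x) = (-414/-4.6)(24.00/1475.0).

1.46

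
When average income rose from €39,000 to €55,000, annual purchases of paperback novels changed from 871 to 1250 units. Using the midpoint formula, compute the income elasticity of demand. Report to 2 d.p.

ΔQ = 379, ΔI = 16000. Midpoints: Ī = 47,000, Q̄ = 1060.5.
ε_I = (ΔQ/ΔI)(Ī/Q̄) = (379/16000)(47000/1060.5).

1.05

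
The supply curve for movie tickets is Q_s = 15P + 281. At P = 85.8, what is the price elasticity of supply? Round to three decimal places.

At P = 85.8, Q_s = 1568.
dQ_s/dP = 15.
ε_s = (dQ_s/dP)(P/Q_s) = (15)(85.8/1568).

0.821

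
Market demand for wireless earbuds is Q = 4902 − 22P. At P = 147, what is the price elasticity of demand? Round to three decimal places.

-1.939

At P = 147, Q = 1668.
dQ/dP = −22.
ε = (dQ/dP)(P/Q) = (-22)(147/1668).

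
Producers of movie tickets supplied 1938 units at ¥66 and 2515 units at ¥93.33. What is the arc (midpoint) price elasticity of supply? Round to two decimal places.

ΔQ = 2515 − 1938 = 577; ΔP = 93.33 − 66 = 27.33.
Midpoints: P̄ = 79.66, Q̄ = 2226.5.
ε_s = (ΔQ/ΔP)(P̄/Q̄) = (577/27.33)(79.66/2226.5).

0.76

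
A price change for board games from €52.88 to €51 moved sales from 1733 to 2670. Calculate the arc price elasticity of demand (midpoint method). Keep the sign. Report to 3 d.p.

-11.759

ΔQ = 2670 − 1733 = 937; ΔP = 51 − 52.88 = -1.88.
Midpoints: P̄ = 51.94, Q̄ = 2201.5.
ε = (ΔQ/ΔP)(P̄/Q̄) = (937/-1.88)(51.94/2201.5).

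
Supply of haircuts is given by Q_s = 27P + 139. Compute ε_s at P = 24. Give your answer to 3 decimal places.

At P = 24, Q_s = 787.
dQ_s/dP = 27.
ε_s = (dQ_s/dP)(P/Q_s) = (27)(24/787).

0.823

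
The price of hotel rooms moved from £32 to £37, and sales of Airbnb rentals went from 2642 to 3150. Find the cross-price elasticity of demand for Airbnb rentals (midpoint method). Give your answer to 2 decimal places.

ΔQ_x = 3150 − 2642 = 508; ΔP_y = 37 − 32 = 5.
Midpoints: P̄_y = 34.50, Q̄_x = 2896.0.
ε_xy = (ΔQ_x/ΔP_y)(P̄_y/Q̄_x) = (508/5)(34.50/2896.0).

1.21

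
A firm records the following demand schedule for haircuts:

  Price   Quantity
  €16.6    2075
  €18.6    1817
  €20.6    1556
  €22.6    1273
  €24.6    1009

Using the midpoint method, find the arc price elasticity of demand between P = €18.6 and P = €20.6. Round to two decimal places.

-1.52

At P = 18.6, Q = 1817; at P = 20.6, Q = 1556.
ΔQ = -261, ΔP = 2.0. Midpoints: P̄ = 19.60, Q̄ = 1686.5.
ε = (ΔQ/ΔP)(P̄/Q̄) = (-261/2.0)(19.60/1686.5).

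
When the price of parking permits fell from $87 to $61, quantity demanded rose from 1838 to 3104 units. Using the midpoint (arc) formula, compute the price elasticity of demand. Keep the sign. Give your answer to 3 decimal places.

ΔQ = 3104 − 1838 = 1266; ΔP = 61 − 87 = -26.
Midpoints: P̄ = 74.00, Q̄ = 2471.0.
ε = (ΔQ/ΔP)(P̄/Q̄) = (1266/-26)(74.00/2471.0).

-1.458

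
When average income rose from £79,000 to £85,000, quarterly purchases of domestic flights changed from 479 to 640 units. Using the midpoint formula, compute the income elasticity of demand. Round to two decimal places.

3.93

ΔQ = 161, ΔI = 6000. Midpoints: Ī = 82,000, Q̄ = 559.5.
ε_I = (ΔQ/ΔI)(Ī/Q̄) = (161/6000)(82000/559.5).
ε_I > 0, so the good is normal.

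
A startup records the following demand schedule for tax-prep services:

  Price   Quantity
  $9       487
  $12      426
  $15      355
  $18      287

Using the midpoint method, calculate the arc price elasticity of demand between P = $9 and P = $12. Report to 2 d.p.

At P = 9, Q = 487; at P = 12, Q = 426.
ΔQ = -61, ΔP = 3. Midpoints: P̄ = 10.50, Q̄ = 456.5.
ε = (ΔQ/ΔP)(P̄/Q̄) = (-61/3)(10.50/456.5).

-0.47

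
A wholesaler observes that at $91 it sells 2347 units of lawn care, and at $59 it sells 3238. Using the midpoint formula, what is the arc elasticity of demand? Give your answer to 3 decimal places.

ΔQ = 3238 − 2347 = 891; ΔP = 59 − 91 = -32.
Midpoints: P̄ = 75.00, Q̄ = 2792.5.
ε = (ΔQ/ΔP)(P̄/Q̄) = (891/-32)(75.00/2792.5).

-0.748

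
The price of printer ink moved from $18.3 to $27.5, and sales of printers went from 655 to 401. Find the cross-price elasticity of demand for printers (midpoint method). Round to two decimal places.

-1.20

ΔQ_x = 401 − 655 = -254; ΔP_y = 27.5 − 18.3 = 9.2.
Midpoints: P̄_y = 22.90, Q̄_x = 528.0.
ε_xy = (ΔQ_x/ΔP_y)(P̄_y/Q̄_x) = (-254/9.2)(22.90/528.0).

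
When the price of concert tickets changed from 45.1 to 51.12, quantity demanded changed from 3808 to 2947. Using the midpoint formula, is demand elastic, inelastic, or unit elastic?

Arc ε ≈ -2.037.
|ε| = 2.04 > 1.

elastic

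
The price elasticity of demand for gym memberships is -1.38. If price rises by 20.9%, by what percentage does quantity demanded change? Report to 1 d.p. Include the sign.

%ΔQ ≈ ε × %ΔP = (-1.38)(20.9%) = -28.84%.

-28.8%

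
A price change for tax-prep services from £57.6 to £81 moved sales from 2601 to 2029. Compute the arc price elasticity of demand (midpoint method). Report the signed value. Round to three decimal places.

-0.732

ΔQ = 2029 − 2601 = -572; ΔP = 81 − 57.6 = 23.4.
Midpoints: P̄ = 69.30, Q̄ = 2315.0.
ε = (ΔQ/ΔP)(P̄/Q̄) = (-572/23.4)(69.30/2315.0).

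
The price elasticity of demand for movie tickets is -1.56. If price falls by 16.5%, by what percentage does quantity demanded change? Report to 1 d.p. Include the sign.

%ΔQ ≈ ε × %ΔP = (-1.56)(-16.5%) = 25.74%.

25.7%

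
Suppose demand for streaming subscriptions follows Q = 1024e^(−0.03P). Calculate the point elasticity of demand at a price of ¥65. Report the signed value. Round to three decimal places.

-1.950

At P = 65, Q = 145.689.
dQ/dP = −0.03·1024e^(−0.03P) = −0.03Q = -4.371.
ε = (dQ/dP)(P/Q) = (-4.371)(65/145.689).
|ε| > 1, so demand is elastic at this price.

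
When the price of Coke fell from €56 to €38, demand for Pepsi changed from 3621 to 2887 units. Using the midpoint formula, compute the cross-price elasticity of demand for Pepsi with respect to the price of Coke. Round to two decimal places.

ΔQ_x = 2887 − 3621 = -734; ΔP_y = 38 − 56 = -18.
Midpoints: P̄_y = 47.00, Q̄_x = 3254.0.
ε_xy = (ΔQ_x/ΔP_y)(P̄_y/Q̄_x) = (-734/-18)(47.00/3254.0).

0.59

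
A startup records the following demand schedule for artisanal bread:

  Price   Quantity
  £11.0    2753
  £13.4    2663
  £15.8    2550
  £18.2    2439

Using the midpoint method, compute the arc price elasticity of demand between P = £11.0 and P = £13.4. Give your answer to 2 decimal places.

-0.17

At P = 11.0, Q = 2753; at P = 13.4, Q = 2663.
ΔQ = -90, ΔP = 2.4. Midpoints: P̄ = 12.20, Q̄ = 2708.0.
ε = (ΔQ/ΔP)(P̄/Q̄) = (-90/2.4)(12.20/2708.0).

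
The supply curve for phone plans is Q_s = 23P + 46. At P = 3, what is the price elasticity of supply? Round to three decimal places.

At P = 3, Q_s = 115.
dQ_s/dP = 23.
ε_s = (dQ_s/dP)(P/Q_s) = (23)(3/115).

0.600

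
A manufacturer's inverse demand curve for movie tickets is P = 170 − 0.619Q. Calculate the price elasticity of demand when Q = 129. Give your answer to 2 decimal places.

-1.13

At Q = 129, P = 170 − 0.619(129) = 90.15.
dP/dQ = −0.619, so dQ/dP = 1/(−0.619) = -1.616.
ε = (dQ/dP)(P/Q) = (-1.616)(90.15/129).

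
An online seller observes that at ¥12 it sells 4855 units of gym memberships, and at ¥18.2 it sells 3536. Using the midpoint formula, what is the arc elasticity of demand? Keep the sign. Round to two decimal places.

ΔQ = 3536 − 4855 = -1319; ΔP = 18.2 − 12 = 6.2.
Midpoints: P̄ = 15.10, Q̄ = 4195.5.
ε = (ΔQ/ΔP)(P̄/Q̄) = (-1319/6.2)(15.10/4195.5).

-0.77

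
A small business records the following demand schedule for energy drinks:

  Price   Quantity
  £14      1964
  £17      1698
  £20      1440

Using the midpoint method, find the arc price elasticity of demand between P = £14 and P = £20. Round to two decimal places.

At P = 14, Q = 1964; at P = 20, Q = 1440.
ΔQ = -524, ΔP = 6. Midpoints: P̄ = 17.00, Q̄ = 1702.0.
ε = (ΔQ/ΔP)(P̄/Q̄) = (-524/6)(17.00/1702.0).

-0.87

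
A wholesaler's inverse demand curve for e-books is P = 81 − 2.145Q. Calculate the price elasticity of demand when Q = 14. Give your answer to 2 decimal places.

At Q = 14, P = 81 − 2.145(14) = 50.97.
dP/dQ = −2.145, so dQ/dP = 1/(−2.145) = -0.466.
ε = (dQ/dP)(P/Q) = (-0.466)(50.97/14).

-1.70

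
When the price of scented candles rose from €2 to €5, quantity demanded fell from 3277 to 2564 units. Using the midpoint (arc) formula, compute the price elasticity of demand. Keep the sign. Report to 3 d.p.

ΔQ = 2564 − 3277 = -713; ΔP = 5 − 2 = 3.
Midpoints: P̄ = 3.50, Q̄ = 2920.5.
ε = (ΔQ/ΔP)(P̄/Q̄) = (-713/3)(3.50/2920.5).

-0.285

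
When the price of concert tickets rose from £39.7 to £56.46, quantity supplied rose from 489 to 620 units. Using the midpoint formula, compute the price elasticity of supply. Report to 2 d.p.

ΔQ = 620 − 489 = 131; ΔP = 56.46 − 39.7 = 16.76.
Midpoints: P̄ = 48.08, Q̄ = 554.5.
ε_s = (ΔQ/ΔP)(P̄/Q̄) = (131/16.76)(48.08/554.5).

0.68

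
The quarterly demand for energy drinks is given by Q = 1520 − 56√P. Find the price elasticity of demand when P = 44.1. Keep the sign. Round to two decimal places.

At P = 44.1, Q = 1148.116.
dQ/dP = −56/(2√P) = -4.216.
ε = (dQ/dP)(P/Q) = (-4.216)(44.1/1148.116).

-0.16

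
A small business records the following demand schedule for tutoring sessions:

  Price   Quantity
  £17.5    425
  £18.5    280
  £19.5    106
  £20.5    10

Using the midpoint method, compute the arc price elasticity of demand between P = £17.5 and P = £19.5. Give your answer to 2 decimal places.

-11.11

At P = 17.5, Q = 425; at P = 19.5, Q = 106.
ΔQ = -319, ΔP = 2.0. Midpoints: P̄ = 18.50, Q̄ = 265.5.
ε = (ΔQ/ΔP)(P̄/Q̄) = (-319/2.0)(18.50/265.5).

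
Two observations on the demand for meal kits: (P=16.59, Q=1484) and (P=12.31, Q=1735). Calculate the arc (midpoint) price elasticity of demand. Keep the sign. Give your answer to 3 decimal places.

ΔQ = 1735 − 1484 = 251; ΔP = 12.31 − 16.59 = -4.28.
Midpoints: P̄ = 14.45, Q̄ = 1609.5.
ε = (ΔQ/ΔP)(P̄/Q̄) = (251/-4.28)(14.45/1609.5).

-0.527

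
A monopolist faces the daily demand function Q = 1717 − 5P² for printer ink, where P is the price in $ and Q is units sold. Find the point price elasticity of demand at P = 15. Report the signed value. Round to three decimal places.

At P = 15, Q = 592.
dQ/dP = −10P = -150.
ε = (dQ/dP)(P/Q) = (-150)(15/592).
|ε| > 1, so demand is elastic at this price.

-3.801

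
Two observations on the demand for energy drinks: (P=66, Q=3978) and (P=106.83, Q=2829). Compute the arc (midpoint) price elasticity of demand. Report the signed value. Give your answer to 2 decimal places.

ΔQ = 2829 − 3978 = -1149; ΔP = 106.83 − 66 = 40.83.
Midpoints: P̄ = 86.41, Q̄ = 3403.5.
ε = (ΔQ/ΔP)(P̄/Q̄) = (-1149/40.83)(86.41/3403.5).

-0.71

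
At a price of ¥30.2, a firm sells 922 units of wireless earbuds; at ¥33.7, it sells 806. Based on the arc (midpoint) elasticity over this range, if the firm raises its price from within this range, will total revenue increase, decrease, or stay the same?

Arc ε = (-116/3.5)(31.95/864.0) ≈ -1.226.
|ε| = 1.23 > 1, so demand is elastic. A price rise therefore reduces total revenue.

decrease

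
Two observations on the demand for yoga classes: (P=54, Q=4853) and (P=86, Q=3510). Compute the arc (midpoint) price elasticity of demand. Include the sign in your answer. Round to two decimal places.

ΔQ = 3510 − 4853 = -1343; ΔP = 86 − 54 = 32.
Midpoints: P̄ = 70.00, Q̄ = 4181.5.
ε = (ΔQ/ΔP)(P̄/Q̄) = (-1343/32)(70.00/4181.5).

-0.70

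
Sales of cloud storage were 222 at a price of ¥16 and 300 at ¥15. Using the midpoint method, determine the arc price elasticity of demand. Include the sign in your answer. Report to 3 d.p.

-4.632

ΔQ = 300 − 222 = 78; ΔP = 15 − 16 = -1.
Midpoints: P̄ = 15.50, Q̄ = 261.0.
ε = (ΔQ/ΔP)(P̄/Q̄) = (78/-1)(15.50/261.0).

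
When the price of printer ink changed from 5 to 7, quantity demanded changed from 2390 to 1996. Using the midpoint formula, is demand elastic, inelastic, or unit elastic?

inelastic

Arc ε ≈ -0.539.
|ε| = 0.54 < 1.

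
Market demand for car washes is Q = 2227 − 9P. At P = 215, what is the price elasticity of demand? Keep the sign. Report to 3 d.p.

At P = 215, Q = 292.
dQ/dP = −9.
ε = (dQ/dP)(P/Q) = (-9)(215/292).
|ε| > 1, so demand is elastic at this price.

-6.627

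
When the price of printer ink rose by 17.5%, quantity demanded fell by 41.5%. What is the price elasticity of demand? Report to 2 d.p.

ε = %ΔQ / %ΔP = (-41.5)/(17.5) = -2.371.

-2.37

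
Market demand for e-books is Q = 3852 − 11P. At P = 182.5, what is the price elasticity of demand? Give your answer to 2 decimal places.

-1.09

At P = 182.5, Q = 1844.500.
dQ/dP = −11.
ε = (dQ/dP)(P/Q) = (-11)(182.5/1844.500).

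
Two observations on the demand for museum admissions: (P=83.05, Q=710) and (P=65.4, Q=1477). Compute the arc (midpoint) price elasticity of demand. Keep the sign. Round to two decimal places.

ΔQ = 1477 − 710 = 767; ΔP = 65.4 − 83.05 = -17.65.
Midpoints: P̄ = 74.22, Q̄ = 1093.5.
ε = (ΔQ/ΔP)(P̄/Q̄) = (767/-17.65)(74.22/1093.5).

-2.95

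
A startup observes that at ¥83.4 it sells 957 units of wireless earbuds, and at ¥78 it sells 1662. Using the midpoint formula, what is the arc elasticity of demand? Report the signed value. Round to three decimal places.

ΔQ = 1662 − 957 = 705; ΔP = 78 − 83.4 = -5.4.
Midpoints: P̄ = 80.70, Q̄ = 1309.5.
ε = (ΔQ/ΔP)(P̄/Q̄) = (705/-5.4)(80.70/1309.5).

-8.046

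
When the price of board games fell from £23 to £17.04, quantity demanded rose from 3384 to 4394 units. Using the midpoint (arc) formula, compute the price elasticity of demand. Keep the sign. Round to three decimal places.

ΔQ = 4394 − 3384 = 1010; ΔP = 17.04 − 23 = -5.96.
Midpoints: P̄ = 20.02, Q̄ = 3889.0.
ε = (ΔQ/ΔP)(P̄/Q̄) = (1010/-5.96)(20.02/3889.0).

-0.872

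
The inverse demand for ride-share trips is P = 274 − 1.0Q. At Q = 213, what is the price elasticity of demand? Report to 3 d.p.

At Q = 213, P = 274 − 1.0(213) = 61.00.
dP/dQ = −1.0, so dQ/dP = 1/(−1.0) = -1.000.
ε = (dQ/dP)(P/Q) = (-1.000)(61.00/213).

-0.286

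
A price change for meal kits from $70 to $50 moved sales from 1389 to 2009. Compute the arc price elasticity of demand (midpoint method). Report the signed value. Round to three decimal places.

ΔQ = 2009 − 1389 = 620; ΔP = 50 − 70 = -20.
Midpoints: P̄ = 60.00, Q̄ = 1699.0.
ε = (ΔQ/ΔP)(P̄/Q̄) = (620/-20)(60.00/1699.0).

-1.095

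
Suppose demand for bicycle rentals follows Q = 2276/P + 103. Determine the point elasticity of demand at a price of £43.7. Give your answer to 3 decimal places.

At P = 43.7, Q = 155.082.
dQ/dP = −2276/P² = -1.192.
ε = (dQ/dP)(P/Q) = (-1.192)(43.7/155.082).

-0.336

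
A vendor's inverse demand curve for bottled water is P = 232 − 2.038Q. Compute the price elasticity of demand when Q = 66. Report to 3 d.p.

-0.725

At Q = 66, P = 232 − 2.038(66) = 97.49.
dP/dQ = −2.038, so dQ/dP = 1/(−2.038) = -0.491.
ε = (dQ/dP)(P/Q) = (-0.491)(97.49/66).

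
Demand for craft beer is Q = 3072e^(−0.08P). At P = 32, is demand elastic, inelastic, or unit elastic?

elastic

Q = 237.480, dQ/dP = -18.998.
ε = (dQ/dP)(P/Q) ≈ -2.560.
|ε| = 2.56 > 1.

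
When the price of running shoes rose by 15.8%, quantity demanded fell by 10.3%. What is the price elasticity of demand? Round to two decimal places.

ε = %ΔQ / %ΔP = (-10.3)/(15.8) = -0.652.

-0.65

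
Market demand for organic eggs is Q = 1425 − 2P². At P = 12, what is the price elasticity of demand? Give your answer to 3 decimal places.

-0.507

At P = 12, Q = 1137.
dQ/dP = −4P = -48.
ε = (dQ/dP)(P/Q) = (-48)(12/1137).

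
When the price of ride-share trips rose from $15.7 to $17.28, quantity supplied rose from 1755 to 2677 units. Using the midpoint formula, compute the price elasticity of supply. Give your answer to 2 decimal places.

4.34

ΔQ = 2677 − 1755 = 922; ΔP = 17.28 − 15.7 = 1.58.
Midpoints: P̄ = 16.49, Q̄ = 2216.0.
ε_s = (ΔQ/ΔP)(P̄/Q̄) = (922/1.58)(16.49/2216.0).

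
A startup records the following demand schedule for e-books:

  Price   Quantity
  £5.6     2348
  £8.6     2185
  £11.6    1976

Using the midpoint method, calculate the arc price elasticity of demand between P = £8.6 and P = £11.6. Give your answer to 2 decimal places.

-0.34

At P = 8.6, Q = 2185; at P = 11.6, Q = 1976.
ΔQ = -209, ΔP = 3.0. Midpoints: P̄ = 10.10, Q̄ = 2080.5.
ε = (ΔQ/ΔP)(P̄/Q̄) = (-209/3.0)(10.10/2080.5).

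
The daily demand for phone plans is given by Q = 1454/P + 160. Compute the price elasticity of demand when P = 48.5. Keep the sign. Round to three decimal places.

At P = 48.5, Q = 189.979.
dQ/dP = −1454/P² = -0.618.
ε = (dQ/dP)(P/Q) = (-0.618)(48.5/189.979).

-0.158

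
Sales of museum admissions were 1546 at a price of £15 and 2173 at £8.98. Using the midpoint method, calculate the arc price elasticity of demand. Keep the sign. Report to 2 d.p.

ΔQ = 2173 − 1546 = 627; ΔP = 8.98 − 15 = -6.02.
Midpoints: P̄ = 11.99, Q̄ = 1859.5.
ε = (ΔQ/ΔP)(P̄/Q̄) = (627/-6.02)(11.99/1859.5).

-0.67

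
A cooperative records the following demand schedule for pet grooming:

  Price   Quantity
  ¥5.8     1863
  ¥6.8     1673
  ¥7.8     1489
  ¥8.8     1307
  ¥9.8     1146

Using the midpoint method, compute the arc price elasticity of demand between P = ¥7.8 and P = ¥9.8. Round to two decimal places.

At P = 7.8, Q = 1489; at P = 9.8, Q = 1146.
ΔQ = -343, ΔP = 2.0. Midpoints: P̄ = 8.80, Q̄ = 1317.5.
ε = (ΔQ/ΔP)(P̄/Q̄) = (-343/2.0)(8.80/1317.5).

-1.15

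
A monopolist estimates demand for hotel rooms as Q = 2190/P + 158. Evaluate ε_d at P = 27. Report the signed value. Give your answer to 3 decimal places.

At P = 27, Q = 239.111.
dQ/dP = −2190/P² = -3.004.
ε = (dQ/dP)(P/Q) = (-3.004)(27/239.111).

-0.339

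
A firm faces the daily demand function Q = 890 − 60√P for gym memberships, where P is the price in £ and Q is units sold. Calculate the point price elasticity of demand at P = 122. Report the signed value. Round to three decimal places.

-1.458

At P = 122, Q = 227.278.
dQ/dP = −60/(2√P) = -2.716.
ε = (dQ/dP)(P/Q) = (-2.716)(122/227.278).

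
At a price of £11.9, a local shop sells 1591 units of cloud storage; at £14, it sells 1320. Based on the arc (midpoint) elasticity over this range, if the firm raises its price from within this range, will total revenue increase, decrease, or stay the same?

Arc ε = (-271/2.1)(12.95/1455.5) ≈ -1.148.
|ε| = 1.15 > 1, so demand is elastic. A price rise therefore reduces total revenue.

decrease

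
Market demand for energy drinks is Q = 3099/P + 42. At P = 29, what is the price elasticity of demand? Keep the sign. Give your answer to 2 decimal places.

-0.72

At P = 29, Q = 148.862.
dQ/dP = −3099/P² = -3.685.
ε = (dQ/dP)(P/Q) = (-3.685)(29/148.862).
|ε| < 1, so demand is inelastic at this price.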